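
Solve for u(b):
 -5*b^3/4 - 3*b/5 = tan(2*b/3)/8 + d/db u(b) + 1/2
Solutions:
 u(b) = C1 - 5*b^4/16 - 3*b^2/10 - b/2 + 3*log(cos(2*b/3))/16


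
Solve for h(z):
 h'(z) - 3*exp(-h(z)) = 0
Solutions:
 h(z) = log(C1 + 3*z)


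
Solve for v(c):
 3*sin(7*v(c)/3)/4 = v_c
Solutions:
 -3*c/4 + 3*log(cos(7*v(c)/3) - 1)/14 - 3*log(cos(7*v(c)/3) + 1)/14 = C1


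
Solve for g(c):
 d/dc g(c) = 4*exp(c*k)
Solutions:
 g(c) = C1 + 4*exp(c*k)/k


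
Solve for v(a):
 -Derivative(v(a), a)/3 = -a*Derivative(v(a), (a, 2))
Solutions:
 v(a) = C1 + C2*a^(4/3)


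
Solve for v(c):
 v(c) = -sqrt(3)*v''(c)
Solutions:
 v(c) = C1*sin(3^(3/4)*c/3) + C2*cos(3^(3/4)*c/3)


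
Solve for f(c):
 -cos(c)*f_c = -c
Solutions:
 f(c) = C1 + Integral(c/cos(c), c)


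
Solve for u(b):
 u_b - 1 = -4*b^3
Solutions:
 u(b) = C1 - b^4 + b


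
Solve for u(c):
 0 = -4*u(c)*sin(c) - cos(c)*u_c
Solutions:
 u(c) = C1*cos(c)^4


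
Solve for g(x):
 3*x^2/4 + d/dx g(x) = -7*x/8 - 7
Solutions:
 g(x) = C1 - x^3/4 - 7*x^2/16 - 7*x


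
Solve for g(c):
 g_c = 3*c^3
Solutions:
 g(c) = C1 + 3*c^4/4


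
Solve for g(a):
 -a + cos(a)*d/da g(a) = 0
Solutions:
 g(a) = C1 + Integral(a/cos(a), a)


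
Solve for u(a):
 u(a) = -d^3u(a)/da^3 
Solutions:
 u(a) = C3*exp(-a) + (C1*sin(sqrt(3)*a/2) + C2*cos(sqrt(3)*a/2))*exp(a/2)


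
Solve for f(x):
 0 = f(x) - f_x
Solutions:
 f(x) = C1*exp(x)


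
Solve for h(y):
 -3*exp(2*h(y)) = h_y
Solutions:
 h(y) = log(-sqrt(-1/(C1 - 3*y))) - log(2)/2
 h(y) = log(-1/(C1 - 3*y))/2 - log(2)/2


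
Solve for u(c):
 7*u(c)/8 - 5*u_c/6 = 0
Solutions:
 u(c) = C1*exp(21*c/20)


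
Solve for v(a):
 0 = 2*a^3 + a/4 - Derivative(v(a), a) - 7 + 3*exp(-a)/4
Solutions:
 v(a) = C1 + a^4/2 + a^2/8 - 7*a - 3*exp(-a)/4


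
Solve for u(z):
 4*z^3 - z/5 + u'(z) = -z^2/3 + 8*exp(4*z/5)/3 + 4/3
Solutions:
 u(z) = C1 - z^4 - z^3/9 + z^2/10 + 4*z/3 + 10*exp(4*z/5)/3


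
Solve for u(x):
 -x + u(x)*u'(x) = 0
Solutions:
 u(x) = -sqrt(C1 + x^2)
 u(x) = sqrt(C1 + x^2)


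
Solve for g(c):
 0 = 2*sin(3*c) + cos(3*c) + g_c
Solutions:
 g(c) = C1 - sin(3*c)/3 + 2*cos(3*c)/3


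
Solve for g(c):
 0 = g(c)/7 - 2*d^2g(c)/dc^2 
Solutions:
 g(c) = C1*exp(-sqrt(14)*c/14) + C2*exp(sqrt(14)*c/14)


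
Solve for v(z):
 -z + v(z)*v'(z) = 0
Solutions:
 v(z) = -sqrt(C1 + z^2)
 v(z) = sqrt(C1 + z^2)


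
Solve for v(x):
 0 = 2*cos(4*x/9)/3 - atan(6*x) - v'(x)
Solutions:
 v(x) = C1 - x*atan(6*x) + log(36*x^2 + 1)/12 + 3*sin(4*x/9)/2


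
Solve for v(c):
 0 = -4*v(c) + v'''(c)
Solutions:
 v(c) = C3*exp(2^(2/3)*c) + (C1*sin(2^(2/3)*sqrt(3)*c/2) + C2*cos(2^(2/3)*sqrt(3)*c/2))*exp(-2^(2/3)*c/2)


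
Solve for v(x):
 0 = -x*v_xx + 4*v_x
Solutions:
 v(x) = C1 + C2*x^5


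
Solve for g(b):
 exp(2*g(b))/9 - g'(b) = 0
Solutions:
 g(b) = log(-sqrt(-1/(C1 + b))) - log(2)/2 + log(3)
 g(b) = log(-1/(C1 + b))/2 - log(2)/2 + log(3)


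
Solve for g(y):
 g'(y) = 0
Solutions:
 g(y) = C1


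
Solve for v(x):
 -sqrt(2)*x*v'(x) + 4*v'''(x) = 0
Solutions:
 v(x) = C1 + Integral(C2*airyai(sqrt(2)*x/2) + C3*airybi(sqrt(2)*x/2), x)


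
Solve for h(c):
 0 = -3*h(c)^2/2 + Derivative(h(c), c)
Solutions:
 h(c) = -2/(C1 + 3*c)


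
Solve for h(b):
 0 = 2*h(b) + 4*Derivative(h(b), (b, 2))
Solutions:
 h(b) = C1*sin(sqrt(2)*b/2) + C2*cos(sqrt(2)*b/2)


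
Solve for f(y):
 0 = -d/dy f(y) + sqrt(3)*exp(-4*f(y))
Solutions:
 f(y) = log(-I*(C1 + 4*sqrt(3)*y)^(1/4))
 f(y) = log(I*(C1 + 4*sqrt(3)*y)^(1/4))
 f(y) = log(-(C1 + 4*sqrt(3)*y)^(1/4))
 f(y) = log(C1 + 4*sqrt(3)*y)/4


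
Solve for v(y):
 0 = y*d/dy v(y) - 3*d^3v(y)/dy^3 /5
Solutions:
 v(y) = C1 + Integral(C2*airyai(3^(2/3)*5^(1/3)*y/3) + C3*airybi(3^(2/3)*5^(1/3)*y/3), y)


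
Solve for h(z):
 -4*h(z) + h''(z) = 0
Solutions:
 h(z) = C1*exp(-2*z) + C2*exp(2*z)


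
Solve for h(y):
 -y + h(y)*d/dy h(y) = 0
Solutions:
 h(y) = -sqrt(C1 + y^2)
 h(y) = sqrt(C1 + y^2)


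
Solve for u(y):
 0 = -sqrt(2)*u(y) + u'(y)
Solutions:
 u(y) = C1*exp(sqrt(2)*y)


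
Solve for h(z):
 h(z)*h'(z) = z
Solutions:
 h(z) = -sqrt(C1 + z^2)
 h(z) = sqrt(C1 + z^2)


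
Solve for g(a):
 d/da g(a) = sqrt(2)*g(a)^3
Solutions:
 g(a) = -sqrt(2)*sqrt(-1/(C1 + sqrt(2)*a))/2
 g(a) = sqrt(2)*sqrt(-1/(C1 + sqrt(2)*a))/2


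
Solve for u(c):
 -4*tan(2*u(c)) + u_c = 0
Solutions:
 u(c) = -asin(C1*exp(8*c))/2 + pi/2
 u(c) = asin(C1*exp(8*c))/2


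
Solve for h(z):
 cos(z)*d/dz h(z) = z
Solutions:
 h(z) = C1 + Integral(z/cos(z), z)


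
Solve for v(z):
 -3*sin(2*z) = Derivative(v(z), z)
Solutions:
 v(z) = C1 + 3*cos(2*z)/2


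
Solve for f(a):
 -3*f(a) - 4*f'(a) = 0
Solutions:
 f(a) = C1*exp(-3*a/4)


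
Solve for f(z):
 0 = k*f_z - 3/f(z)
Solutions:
 f(z) = -sqrt(C1 + 6*z/k)
 f(z) = sqrt(C1 + 6*z/k)


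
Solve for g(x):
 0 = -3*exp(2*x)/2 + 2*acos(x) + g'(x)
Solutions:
 g(x) = C1 - 2*x*acos(x) + 2*sqrt(1 - x^2) + 3*exp(2*x)/4


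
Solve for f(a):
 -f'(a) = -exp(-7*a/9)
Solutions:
 f(a) = C1 - 9*exp(-7*a/9)/7


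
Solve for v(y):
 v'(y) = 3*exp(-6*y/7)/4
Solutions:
 v(y) = C1 - 7*exp(-6*y/7)/8


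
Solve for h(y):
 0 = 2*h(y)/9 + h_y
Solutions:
 h(y) = C1*exp(-2*y/9)


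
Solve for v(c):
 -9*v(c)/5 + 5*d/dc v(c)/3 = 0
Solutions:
 v(c) = C1*exp(27*c/25)


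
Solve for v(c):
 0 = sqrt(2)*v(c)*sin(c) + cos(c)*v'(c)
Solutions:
 v(c) = C1*cos(c)^(sqrt(2))


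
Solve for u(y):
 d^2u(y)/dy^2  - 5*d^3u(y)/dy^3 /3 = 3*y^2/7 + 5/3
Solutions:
 u(y) = C1 + C2*y + C3*exp(3*y/5) + y^4/28 + 5*y^3/21 + 85*y^2/42


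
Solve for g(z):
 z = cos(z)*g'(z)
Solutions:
 g(z) = C1 + Integral(z/cos(z), z)


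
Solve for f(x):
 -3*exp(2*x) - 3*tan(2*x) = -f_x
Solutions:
 f(x) = C1 + 3*exp(2*x)/2 - 3*log(cos(2*x))/2


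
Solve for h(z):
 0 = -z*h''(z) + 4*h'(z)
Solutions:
 h(z) = C1 + C2*z^5


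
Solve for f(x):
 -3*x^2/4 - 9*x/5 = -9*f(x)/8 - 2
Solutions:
 f(x) = 2*x^2/3 + 8*x/5 - 16/9


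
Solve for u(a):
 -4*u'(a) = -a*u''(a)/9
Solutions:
 u(a) = C1 + C2*a^37


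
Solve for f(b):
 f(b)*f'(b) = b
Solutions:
 f(b) = -sqrt(C1 + b^2)
 f(b) = sqrt(C1 + b^2)


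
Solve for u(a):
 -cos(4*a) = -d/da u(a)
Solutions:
 u(a) = C1 + sin(4*a)/4


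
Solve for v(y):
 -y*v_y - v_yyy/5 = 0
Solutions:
 v(y) = C1 + Integral(C2*airyai(-5^(1/3)*y) + C3*airybi(-5^(1/3)*y), y)


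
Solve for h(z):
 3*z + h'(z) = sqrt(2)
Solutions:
 h(z) = C1 - 3*z^2/2 + sqrt(2)*z


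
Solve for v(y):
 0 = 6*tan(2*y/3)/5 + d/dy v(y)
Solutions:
 v(y) = C1 + 9*log(cos(2*y/3))/5


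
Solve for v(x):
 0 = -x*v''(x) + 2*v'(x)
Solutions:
 v(x) = C1 + C2*x^3


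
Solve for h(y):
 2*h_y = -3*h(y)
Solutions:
 h(y) = C1*exp(-3*y/2)


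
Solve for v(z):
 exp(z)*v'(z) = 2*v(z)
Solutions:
 v(z) = C1*exp(-2*exp(-z))


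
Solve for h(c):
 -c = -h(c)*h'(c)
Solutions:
 h(c) = -sqrt(C1 + c^2)
 h(c) = sqrt(C1 + c^2)


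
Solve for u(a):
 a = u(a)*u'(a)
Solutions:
 u(a) = -sqrt(C1 + a^2)
 u(a) = sqrt(C1 + a^2)


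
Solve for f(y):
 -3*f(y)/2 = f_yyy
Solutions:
 f(y) = C3*exp(-2^(2/3)*3^(1/3)*y/2) + (C1*sin(2^(2/3)*3^(5/6)*y/4) + C2*cos(2^(2/3)*3^(5/6)*y/4))*exp(2^(2/3)*3^(1/3)*y/4)


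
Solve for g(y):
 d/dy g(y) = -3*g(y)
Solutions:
 g(y) = C1*exp(-3*y)


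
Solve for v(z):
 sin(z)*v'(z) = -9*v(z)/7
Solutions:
 v(z) = C1*(cos(z) + 1)^(9/14)/(cos(z) - 1)^(9/14)


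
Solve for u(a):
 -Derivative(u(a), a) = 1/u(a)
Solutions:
 u(a) = -sqrt(C1 - 2*a)
 u(a) = sqrt(C1 - 2*a)


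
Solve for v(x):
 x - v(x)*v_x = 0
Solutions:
 v(x) = -sqrt(C1 + x^2)
 v(x) = sqrt(C1 + x^2)


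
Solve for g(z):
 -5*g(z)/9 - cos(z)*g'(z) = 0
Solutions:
 g(z) = C1*(sin(z) - 1)^(5/18)/(sin(z) + 1)^(5/18)


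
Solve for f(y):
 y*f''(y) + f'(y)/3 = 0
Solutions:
 f(y) = C1 + C2*y^(2/3)


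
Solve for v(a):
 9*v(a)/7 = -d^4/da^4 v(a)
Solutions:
 v(a) = (C1*sin(sqrt(6)*7^(3/4)*a/14) + C2*cos(sqrt(6)*7^(3/4)*a/14))*exp(-sqrt(6)*7^(3/4)*a/14) + (C3*sin(sqrt(6)*7^(3/4)*a/14) + C4*cos(sqrt(6)*7^(3/4)*a/14))*exp(sqrt(6)*7^(3/4)*a/14)


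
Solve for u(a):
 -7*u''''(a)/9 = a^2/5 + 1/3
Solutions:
 u(a) = C1 + C2*a + C3*a^2 + C4*a^3 - a^6/1400 - a^4/56


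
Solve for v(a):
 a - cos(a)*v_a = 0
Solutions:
 v(a) = C1 + Integral(a/cos(a), a)


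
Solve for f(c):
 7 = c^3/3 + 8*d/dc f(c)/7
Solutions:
 f(c) = C1 - 7*c^4/96 + 49*c/8


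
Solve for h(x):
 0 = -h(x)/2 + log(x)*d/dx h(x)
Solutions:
 h(x) = C1*exp(li(x)/2)


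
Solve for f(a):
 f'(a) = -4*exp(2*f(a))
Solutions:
 f(a) = log(-sqrt(-1/(C1 - 4*a))) - log(2)/2
 f(a) = log(-1/(C1 - 4*a))/2 - log(2)/2


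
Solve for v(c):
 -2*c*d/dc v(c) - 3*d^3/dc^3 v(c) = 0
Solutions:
 v(c) = C1 + Integral(C2*airyai(-2^(1/3)*3^(2/3)*c/3) + C3*airybi(-2^(1/3)*3^(2/3)*c/3), c)


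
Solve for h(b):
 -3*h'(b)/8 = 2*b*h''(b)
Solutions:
 h(b) = C1 + C2*b^(13/16)


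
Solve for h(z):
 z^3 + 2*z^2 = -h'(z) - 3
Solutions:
 h(z) = C1 - z^4/4 - 2*z^3/3 - 3*z


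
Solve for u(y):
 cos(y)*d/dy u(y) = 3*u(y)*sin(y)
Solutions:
 u(y) = C1/cos(y)^3


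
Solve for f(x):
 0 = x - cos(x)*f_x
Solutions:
 f(x) = C1 + Integral(x/cos(x), x)


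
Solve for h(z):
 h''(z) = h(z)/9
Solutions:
 h(z) = C1*exp(-z/3) + C2*exp(z/3)


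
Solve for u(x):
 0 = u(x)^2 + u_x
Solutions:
 u(x) = 1/(C1 + x)


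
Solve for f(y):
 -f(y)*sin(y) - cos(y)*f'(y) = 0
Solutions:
 f(y) = C1*cos(y)


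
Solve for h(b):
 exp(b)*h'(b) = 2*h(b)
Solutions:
 h(b) = C1*exp(-2*exp(-b))


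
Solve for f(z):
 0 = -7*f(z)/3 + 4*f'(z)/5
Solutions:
 f(z) = C1*exp(35*z/12)


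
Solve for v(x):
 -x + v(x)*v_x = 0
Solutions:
 v(x) = -sqrt(C1 + x^2)
 v(x) = sqrt(C1 + x^2)


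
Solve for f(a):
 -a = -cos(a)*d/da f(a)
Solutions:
 f(a) = C1 + Integral(a/cos(a), a)


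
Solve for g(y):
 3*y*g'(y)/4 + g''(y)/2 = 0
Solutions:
 g(y) = C1 + C2*erf(sqrt(3)*y/2)


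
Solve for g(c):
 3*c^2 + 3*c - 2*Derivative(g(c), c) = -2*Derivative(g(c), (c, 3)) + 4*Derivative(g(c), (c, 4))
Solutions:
 g(c) = C1 + C2*exp(c*((6*sqrt(78) + 53)^(-1/3) + 2 + (6*sqrt(78) + 53)^(1/3))/12)*sin(sqrt(3)*c*(-(6*sqrt(78) + 53)^(1/3) + (6*sqrt(78) + 53)^(-1/3))/12) + C3*exp(c*((6*sqrt(78) + 53)^(-1/3) + 2 + (6*sqrt(78) + 53)^(1/3))/12)*cos(sqrt(3)*c*(-(6*sqrt(78) + 53)^(1/3) + (6*sqrt(78) + 53)^(-1/3))/12) + C4*exp(c*(-(6*sqrt(78) + 53)^(1/3) - 1/(6*sqrt(78) + 53)^(1/3) + 1)/6) + c^3/2 + 3*c^2/4 + 3*c


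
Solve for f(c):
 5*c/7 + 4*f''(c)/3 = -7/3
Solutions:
 f(c) = C1 + C2*c - 5*c^3/56 - 7*c^2/8


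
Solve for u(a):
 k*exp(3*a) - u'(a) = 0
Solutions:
 u(a) = C1 + k*exp(3*a)/3


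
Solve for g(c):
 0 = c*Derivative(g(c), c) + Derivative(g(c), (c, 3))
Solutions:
 g(c) = C1 + Integral(C2*airyai(-c) + C3*airybi(-c), c)


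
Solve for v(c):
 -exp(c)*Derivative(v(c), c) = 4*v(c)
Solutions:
 v(c) = C1*exp(4*exp(-c))


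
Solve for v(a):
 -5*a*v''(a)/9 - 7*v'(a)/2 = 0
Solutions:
 v(a) = C1 + C2/a^(53/10)


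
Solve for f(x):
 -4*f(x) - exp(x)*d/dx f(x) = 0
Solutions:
 f(x) = C1*exp(4*exp(-x))


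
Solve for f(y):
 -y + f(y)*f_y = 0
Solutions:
 f(y) = -sqrt(C1 + y^2)
 f(y) = sqrt(C1 + y^2)


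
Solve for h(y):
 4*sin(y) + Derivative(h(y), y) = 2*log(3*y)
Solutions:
 h(y) = C1 + 2*y*log(y) - 2*y + 2*y*log(3) + 4*cos(y)


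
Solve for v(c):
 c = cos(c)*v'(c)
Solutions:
 v(c) = C1 + Integral(c/cos(c), c)


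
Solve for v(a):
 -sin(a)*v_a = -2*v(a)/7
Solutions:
 v(a) = C1*(cos(a) - 1)^(1/7)/(cos(a) + 1)^(1/7)


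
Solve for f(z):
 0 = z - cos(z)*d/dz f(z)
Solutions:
 f(z) = C1 + Integral(z/cos(z), z)


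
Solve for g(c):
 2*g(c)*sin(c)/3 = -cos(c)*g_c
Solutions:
 g(c) = C1*cos(c)^(2/3)


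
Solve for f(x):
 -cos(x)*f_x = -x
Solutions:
 f(x) = C1 + Integral(x/cos(x), x)


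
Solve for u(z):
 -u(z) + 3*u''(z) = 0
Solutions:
 u(z) = C1*exp(-sqrt(3)*z/3) + C2*exp(sqrt(3)*z/3)


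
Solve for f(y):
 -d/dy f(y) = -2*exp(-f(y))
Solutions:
 f(y) = log(C1 + 2*y)


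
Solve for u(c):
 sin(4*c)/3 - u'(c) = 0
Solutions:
 u(c) = C1 - cos(4*c)/12


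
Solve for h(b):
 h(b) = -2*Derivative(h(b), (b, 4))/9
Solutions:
 h(b) = (C1*sin(2^(1/4)*sqrt(3)*b/2) + C2*cos(2^(1/4)*sqrt(3)*b/2))*exp(-2^(1/4)*sqrt(3)*b/2) + (C3*sin(2^(1/4)*sqrt(3)*b/2) + C4*cos(2^(1/4)*sqrt(3)*b/2))*exp(2^(1/4)*sqrt(3)*b/2)


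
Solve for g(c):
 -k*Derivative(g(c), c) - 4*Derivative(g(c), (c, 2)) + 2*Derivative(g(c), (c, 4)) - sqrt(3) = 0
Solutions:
 g(c) = C1 + C2*exp(c*(6^(1/3)*(-9*k + 2*sqrt(3)*sqrt(27*k^2/4 - 32))^(1/3)/12 - 2^(1/3)*3^(5/6)*I*(-9*k + 2*sqrt(3)*sqrt(27*k^2/4 - 32))^(1/3)/12 - 8/((-6^(1/3) + 2^(1/3)*3^(5/6)*I)*(-9*k + 2*sqrt(3)*sqrt(27*k^2/4 - 32))^(1/3)))) + C3*exp(c*(6^(1/3)*(-9*k + 2*sqrt(3)*sqrt(27*k^2/4 - 32))^(1/3)/12 + 2^(1/3)*3^(5/6)*I*(-9*k + 2*sqrt(3)*sqrt(27*k^2/4 - 32))^(1/3)/12 + 8/((6^(1/3) + 2^(1/3)*3^(5/6)*I)*(-9*k + 2*sqrt(3)*sqrt(27*k^2/4 - 32))^(1/3)))) + C4*exp(-6^(1/3)*c*((-9*k + 2*sqrt(3)*sqrt(27*k^2/4 - 32))^(1/3) + 4*6^(1/3)/(-9*k + 2*sqrt(3)*sqrt(27*k^2/4 - 32))^(1/3))/6) - sqrt(3)*c/k


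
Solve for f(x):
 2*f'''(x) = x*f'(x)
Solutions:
 f(x) = C1 + Integral(C2*airyai(2^(2/3)*x/2) + C3*airybi(2^(2/3)*x/2), x)


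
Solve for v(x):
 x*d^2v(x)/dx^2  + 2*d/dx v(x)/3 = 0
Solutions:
 v(x) = C1 + C2*x^(1/3)


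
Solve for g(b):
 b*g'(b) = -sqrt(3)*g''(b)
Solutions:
 g(b) = C1 + C2*erf(sqrt(2)*3^(3/4)*b/6)


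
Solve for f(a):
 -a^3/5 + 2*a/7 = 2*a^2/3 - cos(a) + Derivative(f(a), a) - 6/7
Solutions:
 f(a) = C1 - a^4/20 - 2*a^3/9 + a^2/7 + 6*a/7 + sin(a)


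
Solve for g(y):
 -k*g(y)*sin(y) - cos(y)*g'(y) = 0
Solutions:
 g(y) = C1*exp(k*log(cos(y)))


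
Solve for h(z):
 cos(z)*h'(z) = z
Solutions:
 h(z) = C1 + Integral(z/cos(z), z)


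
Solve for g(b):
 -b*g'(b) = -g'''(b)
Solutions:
 g(b) = C1 + Integral(C2*airyai(b) + C3*airybi(b), b)


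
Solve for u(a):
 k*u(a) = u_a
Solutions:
 u(a) = C1*exp(a*k)


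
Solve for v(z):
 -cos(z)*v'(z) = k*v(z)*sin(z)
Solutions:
 v(z) = C1*exp(k*log(cos(z)))


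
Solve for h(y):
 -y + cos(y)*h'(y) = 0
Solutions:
 h(y) = C1 + Integral(y/cos(y), y)


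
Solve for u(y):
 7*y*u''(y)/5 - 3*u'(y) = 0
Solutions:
 u(y) = C1 + C2*y^(22/7)


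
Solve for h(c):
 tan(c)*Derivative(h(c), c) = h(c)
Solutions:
 h(c) = C1*sin(c)


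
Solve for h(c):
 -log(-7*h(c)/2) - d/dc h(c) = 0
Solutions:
 Integral(1/(log(-_y) - log(2) + log(7)), (_y, h(c))) = C1 - c


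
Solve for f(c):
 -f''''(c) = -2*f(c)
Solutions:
 f(c) = C1*exp(-2^(1/4)*c) + C2*exp(2^(1/4)*c) + C3*sin(2^(1/4)*c) + C4*cos(2^(1/4)*c)


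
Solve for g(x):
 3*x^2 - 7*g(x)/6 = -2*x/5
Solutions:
 g(x) = 6*x*(15*x + 2)/35


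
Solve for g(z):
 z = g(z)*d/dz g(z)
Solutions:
 g(z) = -sqrt(C1 + z^2)
 g(z) = sqrt(C1 + z^2)


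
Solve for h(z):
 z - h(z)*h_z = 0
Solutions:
 h(z) = -sqrt(C1 + z^2)
 h(z) = sqrt(C1 + z^2)


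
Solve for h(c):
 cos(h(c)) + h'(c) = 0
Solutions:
 h(c) = pi - asin((C1 + exp(2*c))/(C1 - exp(2*c)))
 h(c) = asin((C1 + exp(2*c))/(C1 - exp(2*c)))


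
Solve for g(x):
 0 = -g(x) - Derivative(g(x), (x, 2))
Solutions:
 g(x) = C1*sin(x) + C2*cos(x)


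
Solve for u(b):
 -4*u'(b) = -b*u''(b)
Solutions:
 u(b) = C1 + C2*b^5


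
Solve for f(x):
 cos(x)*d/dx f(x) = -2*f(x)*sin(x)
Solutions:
 f(x) = C1*cos(x)^2


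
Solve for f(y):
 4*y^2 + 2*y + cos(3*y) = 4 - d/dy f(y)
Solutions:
 f(y) = C1 - 4*y^3/3 - y^2 + 4*y - sin(3*y)/3


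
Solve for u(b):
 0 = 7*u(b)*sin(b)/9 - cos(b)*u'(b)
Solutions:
 u(b) = C1/cos(b)^(7/9)


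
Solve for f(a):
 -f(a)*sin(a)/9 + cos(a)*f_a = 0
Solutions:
 f(a) = C1/cos(a)^(1/9)


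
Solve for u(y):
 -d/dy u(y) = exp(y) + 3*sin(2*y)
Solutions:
 u(y) = C1 - exp(y) + 3*cos(2*y)/2


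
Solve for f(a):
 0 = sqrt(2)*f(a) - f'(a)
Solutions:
 f(a) = C1*exp(sqrt(2)*a)


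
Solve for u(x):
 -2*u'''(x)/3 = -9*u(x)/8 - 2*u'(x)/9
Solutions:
 u(x) = C1*exp(-2^(1/3)*x*(8*2^(1/3)/(sqrt(530417) + 729)^(1/3) + (sqrt(530417) + 729)^(1/3))/24)*sin(2^(1/3)*sqrt(3)*x*(-(sqrt(530417) + 729)^(1/3) + 8*2^(1/3)/(sqrt(530417) + 729)^(1/3))/24) + C2*exp(-2^(1/3)*x*(8*2^(1/3)/(sqrt(530417) + 729)^(1/3) + (sqrt(530417) + 729)^(1/3))/24)*cos(2^(1/3)*sqrt(3)*x*(-(sqrt(530417) + 729)^(1/3) + 8*2^(1/3)/(sqrt(530417) + 729)^(1/3))/24) + C3*exp(2^(1/3)*x*(8*2^(1/3)/(sqrt(530417) + 729)^(1/3) + (sqrt(530417) + 729)^(1/3))/12)


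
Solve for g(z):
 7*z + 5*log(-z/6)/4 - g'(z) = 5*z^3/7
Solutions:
 g(z) = C1 - 5*z^4/28 + 7*z^2/2 + 5*z*log(-z)/4 + 5*z*(-log(6) - 1)/4


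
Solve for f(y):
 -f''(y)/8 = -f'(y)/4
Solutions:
 f(y) = C1 + C2*exp(2*y)


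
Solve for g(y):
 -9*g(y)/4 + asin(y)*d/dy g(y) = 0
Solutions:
 g(y) = C1*exp(9*Integral(1/asin(y), y)/4)


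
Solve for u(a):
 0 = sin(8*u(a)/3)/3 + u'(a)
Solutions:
 a/3 + 3*log(cos(8*u(a)/3) - 1)/16 - 3*log(cos(8*u(a)/3) + 1)/16 = C1


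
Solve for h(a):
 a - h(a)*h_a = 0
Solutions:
 h(a) = -sqrt(C1 + a^2)
 h(a) = sqrt(C1 + a^2)


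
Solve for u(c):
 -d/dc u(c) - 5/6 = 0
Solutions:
 u(c) = C1 - 5*c/6


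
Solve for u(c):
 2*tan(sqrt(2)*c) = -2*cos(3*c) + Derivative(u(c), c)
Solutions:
 u(c) = C1 - sqrt(2)*log(cos(sqrt(2)*c)) + 2*sin(3*c)/3


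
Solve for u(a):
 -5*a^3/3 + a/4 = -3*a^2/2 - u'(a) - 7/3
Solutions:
 u(a) = C1 + 5*a^4/12 - a^3/2 - a^2/8 - 7*a/3


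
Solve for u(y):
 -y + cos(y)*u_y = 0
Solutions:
 u(y) = C1 + Integral(y/cos(y), y)


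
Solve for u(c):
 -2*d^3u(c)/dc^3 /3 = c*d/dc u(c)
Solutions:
 u(c) = C1 + Integral(C2*airyai(-2^(2/3)*3^(1/3)*c/2) + C3*airybi(-2^(2/3)*3^(1/3)*c/2), c)


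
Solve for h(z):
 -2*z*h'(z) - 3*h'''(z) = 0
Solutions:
 h(z) = C1 + Integral(C2*airyai(-2^(1/3)*3^(2/3)*z/3) + C3*airybi(-2^(1/3)*3^(2/3)*z/3), z)


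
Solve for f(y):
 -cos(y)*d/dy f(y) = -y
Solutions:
 f(y) = C1 + Integral(y/cos(y), y)


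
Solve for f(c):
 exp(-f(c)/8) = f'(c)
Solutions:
 f(c) = 8*log(C1 + c/8)


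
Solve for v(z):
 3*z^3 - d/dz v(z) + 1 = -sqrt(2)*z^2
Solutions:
 v(z) = C1 + 3*z^4/4 + sqrt(2)*z^3/3 + z


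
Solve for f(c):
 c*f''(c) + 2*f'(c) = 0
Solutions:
 f(c) = C1 + C2/c


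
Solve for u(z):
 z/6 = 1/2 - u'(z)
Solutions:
 u(z) = C1 - z^2/12 + z/2


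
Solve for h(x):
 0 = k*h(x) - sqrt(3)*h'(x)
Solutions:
 h(x) = C1*exp(sqrt(3)*k*x/3)


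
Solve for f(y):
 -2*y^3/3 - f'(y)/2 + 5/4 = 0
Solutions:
 f(y) = C1 - y^4/3 + 5*y/2


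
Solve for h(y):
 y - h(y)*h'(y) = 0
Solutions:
 h(y) = -sqrt(C1 + y^2)
 h(y) = sqrt(C1 + y^2)


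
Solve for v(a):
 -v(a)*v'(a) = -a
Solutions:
 v(a) = -sqrt(C1 + a^2)
 v(a) = sqrt(C1 + a^2)


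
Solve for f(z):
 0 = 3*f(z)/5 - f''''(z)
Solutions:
 f(z) = C1*exp(-3^(1/4)*5^(3/4)*z/5) + C2*exp(3^(1/4)*5^(3/4)*z/5) + C3*sin(3^(1/4)*5^(3/4)*z/5) + C4*cos(3^(1/4)*5^(3/4)*z/5)


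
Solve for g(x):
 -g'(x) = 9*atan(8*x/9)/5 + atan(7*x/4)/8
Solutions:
 g(x) = C1 - 9*x*atan(8*x/9)/5 - x*atan(7*x/4)/8 + log(49*x^2 + 16)/28 + 81*log(64*x^2 + 81)/80


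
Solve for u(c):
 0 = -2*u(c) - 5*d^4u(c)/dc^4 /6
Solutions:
 u(c) = (C1*sin(3^(1/4)*5^(3/4)*c/5) + C2*cos(3^(1/4)*5^(3/4)*c/5))*exp(-3^(1/4)*5^(3/4)*c/5) + (C3*sin(3^(1/4)*5^(3/4)*c/5) + C4*cos(3^(1/4)*5^(3/4)*c/5))*exp(3^(1/4)*5^(3/4)*c/5)


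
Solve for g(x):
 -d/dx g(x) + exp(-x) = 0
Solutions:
 g(x) = C1 - exp(-x)


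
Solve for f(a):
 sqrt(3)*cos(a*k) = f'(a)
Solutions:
 f(a) = C1 + sqrt(3)*sin(a*k)/k


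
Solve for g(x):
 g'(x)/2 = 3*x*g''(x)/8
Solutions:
 g(x) = C1 + C2*x^(7/3)


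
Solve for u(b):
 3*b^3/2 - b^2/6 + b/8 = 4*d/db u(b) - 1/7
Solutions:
 u(b) = C1 + 3*b^4/32 - b^3/72 + b^2/64 + b/28


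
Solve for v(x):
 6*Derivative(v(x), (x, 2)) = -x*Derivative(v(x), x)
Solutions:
 v(x) = C1 + C2*erf(sqrt(3)*x/6)


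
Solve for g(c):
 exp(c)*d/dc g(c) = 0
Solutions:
 g(c) = C1


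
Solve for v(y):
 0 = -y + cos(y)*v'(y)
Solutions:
 v(y) = C1 + Integral(y/cos(y), y)


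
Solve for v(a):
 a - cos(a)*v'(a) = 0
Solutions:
 v(a) = C1 + Integral(a/cos(a), a)


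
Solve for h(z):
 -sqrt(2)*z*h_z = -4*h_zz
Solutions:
 h(z) = C1 + C2*erfi(2^(3/4)*z/4)


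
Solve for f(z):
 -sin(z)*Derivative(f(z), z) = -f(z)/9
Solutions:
 f(z) = C1*(cos(z) - 1)^(1/18)/(cos(z) + 1)^(1/18)


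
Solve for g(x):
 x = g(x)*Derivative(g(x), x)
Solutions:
 g(x) = -sqrt(C1 + x^2)
 g(x) = sqrt(C1 + x^2)


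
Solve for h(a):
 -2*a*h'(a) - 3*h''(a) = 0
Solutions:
 h(a) = C1 + C2*erf(sqrt(3)*a/3)


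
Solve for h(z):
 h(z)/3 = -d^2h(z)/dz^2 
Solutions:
 h(z) = C1*sin(sqrt(3)*z/3) + C2*cos(sqrt(3)*z/3)


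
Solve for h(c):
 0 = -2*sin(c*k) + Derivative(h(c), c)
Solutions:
 h(c) = C1 - 2*cos(c*k)/k


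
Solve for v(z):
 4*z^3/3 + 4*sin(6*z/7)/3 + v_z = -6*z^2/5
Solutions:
 v(z) = C1 - z^4/3 - 2*z^3/5 + 14*cos(6*z/7)/9


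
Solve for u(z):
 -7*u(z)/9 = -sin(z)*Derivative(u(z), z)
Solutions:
 u(z) = C1*(cos(z) - 1)^(7/18)/(cos(z) + 1)^(7/18)


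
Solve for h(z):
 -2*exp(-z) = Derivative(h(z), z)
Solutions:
 h(z) = C1 + 2*exp(-z)


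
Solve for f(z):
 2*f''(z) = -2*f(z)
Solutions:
 f(z) = C1*sin(z) + C2*cos(z)


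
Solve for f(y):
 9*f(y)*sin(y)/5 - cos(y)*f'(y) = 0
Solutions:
 f(y) = C1/cos(y)^(9/5)


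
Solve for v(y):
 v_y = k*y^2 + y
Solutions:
 v(y) = C1 + k*y^3/3 + y^2/2


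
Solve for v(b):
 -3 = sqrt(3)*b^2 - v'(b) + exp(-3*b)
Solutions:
 v(b) = C1 + sqrt(3)*b^3/3 + 3*b - exp(-3*b)/3


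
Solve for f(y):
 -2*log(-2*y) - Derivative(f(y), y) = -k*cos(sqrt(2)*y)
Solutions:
 f(y) = C1 + sqrt(2)*k*sin(sqrt(2)*y)/2 - 2*y*log(-y) - 2*y*log(2) + 2*y


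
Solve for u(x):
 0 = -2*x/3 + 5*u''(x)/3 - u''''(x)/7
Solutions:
 u(x) = C1 + C2*x + C3*exp(-sqrt(105)*x/3) + C4*exp(sqrt(105)*x/3) + x^3/15


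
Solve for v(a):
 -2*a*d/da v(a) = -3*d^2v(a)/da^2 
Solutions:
 v(a) = C1 + C2*erfi(sqrt(3)*a/3)


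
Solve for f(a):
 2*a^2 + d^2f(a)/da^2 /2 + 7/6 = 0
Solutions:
 f(a) = C1 + C2*a - a^4/3 - 7*a^2/6


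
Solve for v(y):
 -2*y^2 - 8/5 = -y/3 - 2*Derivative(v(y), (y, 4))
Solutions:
 v(y) = C1 + C2*y + C3*y^2 + C4*y^3 + y^6/360 - y^5/720 + y^4/30


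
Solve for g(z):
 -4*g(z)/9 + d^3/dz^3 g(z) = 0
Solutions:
 g(z) = C3*exp(2^(2/3)*3^(1/3)*z/3) + (C1*sin(2^(2/3)*3^(5/6)*z/6) + C2*cos(2^(2/3)*3^(5/6)*z/6))*exp(-2^(2/3)*3^(1/3)*z/6)


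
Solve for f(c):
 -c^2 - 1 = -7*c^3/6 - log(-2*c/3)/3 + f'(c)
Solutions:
 f(c) = C1 + 7*c^4/24 - c^3/3 + c*log(-c)/3 + c*(-4 - log(3) + log(2))/3


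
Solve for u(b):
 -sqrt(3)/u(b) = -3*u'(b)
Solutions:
 u(b) = -sqrt(C1 + 6*sqrt(3)*b)/3
 u(b) = sqrt(C1 + 6*sqrt(3)*b)/3


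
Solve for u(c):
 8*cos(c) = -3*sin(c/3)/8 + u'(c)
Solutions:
 u(c) = C1 + 8*sin(c) - 9*cos(c/3)/8


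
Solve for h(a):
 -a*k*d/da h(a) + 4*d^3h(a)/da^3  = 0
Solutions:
 h(a) = C1 + Integral(C2*airyai(2^(1/3)*a*k^(1/3)/2) + C3*airybi(2^(1/3)*a*k^(1/3)/2), a)


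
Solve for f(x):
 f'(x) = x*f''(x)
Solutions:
 f(x) = C1 + C2*x^2


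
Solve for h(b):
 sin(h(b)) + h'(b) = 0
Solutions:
 h(b) = -acos((-C1 - exp(2*b))/(C1 - exp(2*b))) + 2*pi
 h(b) = acos((-C1 - exp(2*b))/(C1 - exp(2*b)))


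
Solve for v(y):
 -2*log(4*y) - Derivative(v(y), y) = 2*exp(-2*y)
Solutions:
 v(y) = C1 - 2*y*log(y) + 2*y*(1 - 2*log(2)) + exp(-2*y)


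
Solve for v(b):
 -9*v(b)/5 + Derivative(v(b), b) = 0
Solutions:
 v(b) = C1*exp(9*b/5)


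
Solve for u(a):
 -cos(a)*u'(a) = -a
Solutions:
 u(a) = C1 + Integral(a/cos(a), a)


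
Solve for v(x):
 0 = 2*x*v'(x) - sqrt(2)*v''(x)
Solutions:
 v(x) = C1 + C2*erfi(2^(3/4)*x/2)


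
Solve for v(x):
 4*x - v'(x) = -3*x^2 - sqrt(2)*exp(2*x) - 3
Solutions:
 v(x) = C1 + x^3 + 2*x^2 + 3*x + sqrt(2)*exp(2*x)/2


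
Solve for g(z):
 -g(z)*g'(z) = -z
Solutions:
 g(z) = -sqrt(C1 + z^2)
 g(z) = sqrt(C1 + z^2)


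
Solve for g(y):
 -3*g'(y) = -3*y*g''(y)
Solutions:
 g(y) = C1 + C2*y^2


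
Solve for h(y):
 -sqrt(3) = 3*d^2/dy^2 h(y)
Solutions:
 h(y) = C1 + C2*y - sqrt(3)*y^2/6


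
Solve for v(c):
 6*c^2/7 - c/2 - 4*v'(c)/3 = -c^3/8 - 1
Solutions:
 v(c) = C1 + 3*c^4/128 + 3*c^3/14 - 3*c^2/16 + 3*c/4


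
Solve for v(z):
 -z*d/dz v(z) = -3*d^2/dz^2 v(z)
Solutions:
 v(z) = C1 + C2*erfi(sqrt(6)*z/6)


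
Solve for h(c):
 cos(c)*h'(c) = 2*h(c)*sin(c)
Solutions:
 h(c) = C1/cos(c)^2


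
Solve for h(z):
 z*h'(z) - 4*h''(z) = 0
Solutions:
 h(z) = C1 + C2*erfi(sqrt(2)*z/4)


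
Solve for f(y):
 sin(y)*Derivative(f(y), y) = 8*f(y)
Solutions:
 f(y) = C1*(cos(y)^4 - 4*cos(y)^3 + 6*cos(y)^2 - 4*cos(y) + 1)/(cos(y)^4 + 4*cos(y)^3 + 6*cos(y)^2 + 4*cos(y) + 1)


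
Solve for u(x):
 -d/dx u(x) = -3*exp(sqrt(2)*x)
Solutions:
 u(x) = C1 + 3*sqrt(2)*exp(sqrt(2)*x)/2


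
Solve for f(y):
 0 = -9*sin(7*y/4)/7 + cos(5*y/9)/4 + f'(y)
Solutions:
 f(y) = C1 - 9*sin(5*y/9)/20 - 36*cos(7*y/4)/49


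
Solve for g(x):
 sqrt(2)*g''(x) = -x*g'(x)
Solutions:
 g(x) = C1 + C2*erf(2^(1/4)*x/2)


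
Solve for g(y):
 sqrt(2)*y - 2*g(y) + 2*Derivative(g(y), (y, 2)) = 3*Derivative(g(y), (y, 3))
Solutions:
 g(y) = C1*exp(y*(4/(9*sqrt(681) + 235)^(1/3) + 4 + (9*sqrt(681) + 235)^(1/3))/18)*sin(sqrt(3)*y*(-(9*sqrt(681) + 235)^(1/3) + 4/(9*sqrt(681) + 235)^(1/3))/18) + C2*exp(y*(4/(9*sqrt(681) + 235)^(1/3) + 4 + (9*sqrt(681) + 235)^(1/3))/18)*cos(sqrt(3)*y*(-(9*sqrt(681) + 235)^(1/3) + 4/(9*sqrt(681) + 235)^(1/3))/18) + C3*exp(y*(-(9*sqrt(681) + 235)^(1/3) - 4/(9*sqrt(681) + 235)^(1/3) + 2)/9) + sqrt(2)*y/2


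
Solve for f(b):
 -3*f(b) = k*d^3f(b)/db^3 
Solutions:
 f(b) = C1*exp(3^(1/3)*b*(-1/k)^(1/3)) + C2*exp(b*(-1/k)^(1/3)*(-3^(1/3) + 3^(5/6)*I)/2) + C3*exp(-b*(-1/k)^(1/3)*(3^(1/3) + 3^(5/6)*I)/2)


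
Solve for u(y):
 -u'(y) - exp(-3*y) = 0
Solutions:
 u(y) = C1 + exp(-3*y)/3


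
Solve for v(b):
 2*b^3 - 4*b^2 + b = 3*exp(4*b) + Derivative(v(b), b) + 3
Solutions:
 v(b) = C1 + b^4/2 - 4*b^3/3 + b^2/2 - 3*b - 3*exp(4*b)/4


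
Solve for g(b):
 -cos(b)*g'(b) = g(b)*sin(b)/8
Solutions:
 g(b) = C1*cos(b)^(1/8)


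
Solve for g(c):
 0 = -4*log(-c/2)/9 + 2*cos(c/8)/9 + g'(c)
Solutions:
 g(c) = C1 + 4*c*log(-c)/9 - 4*c/9 - 4*c*log(2)/9 - 16*sin(c/8)/9


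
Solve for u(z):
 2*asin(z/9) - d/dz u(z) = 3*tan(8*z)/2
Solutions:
 u(z) = C1 + 2*z*asin(z/9) + 2*sqrt(81 - z^2) + 3*log(cos(8*z))/16


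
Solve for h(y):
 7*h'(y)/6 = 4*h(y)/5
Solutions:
 h(y) = C1*exp(24*y/35)


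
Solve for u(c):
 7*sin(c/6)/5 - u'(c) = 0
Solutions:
 u(c) = C1 - 42*cos(c/6)/5


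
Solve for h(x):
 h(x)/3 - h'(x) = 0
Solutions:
 h(x) = C1*exp(x/3)


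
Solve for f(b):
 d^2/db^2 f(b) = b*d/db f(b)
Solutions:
 f(b) = C1 + C2*erfi(sqrt(2)*b/2)


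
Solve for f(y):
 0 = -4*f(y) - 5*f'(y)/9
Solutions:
 f(y) = C1*exp(-36*y/5)


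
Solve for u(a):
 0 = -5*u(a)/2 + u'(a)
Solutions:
 u(a) = C1*exp(5*a/2)


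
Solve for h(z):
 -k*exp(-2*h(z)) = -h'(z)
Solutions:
 h(z) = log(-sqrt(C1 + 2*k*z))
 h(z) = log(C1 + 2*k*z)/2


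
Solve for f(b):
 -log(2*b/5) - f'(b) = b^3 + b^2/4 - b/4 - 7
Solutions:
 f(b) = C1 - b^4/4 - b^3/12 + b^2/8 - b*log(b) + b*log(5/2) + 8*b


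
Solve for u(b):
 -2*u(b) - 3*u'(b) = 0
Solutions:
 u(b) = C1*exp(-2*b/3)


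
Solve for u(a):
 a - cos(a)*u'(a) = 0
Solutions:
 u(a) = C1 + Integral(a/cos(a), a)


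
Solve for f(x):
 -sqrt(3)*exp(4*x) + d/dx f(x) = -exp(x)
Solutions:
 f(x) = C1 + sqrt(3)*exp(4*x)/4 - exp(x)


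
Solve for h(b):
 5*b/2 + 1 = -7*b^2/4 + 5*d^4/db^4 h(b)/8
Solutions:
 h(b) = C1 + C2*b + C3*b^2 + C4*b^3 + 7*b^6/900 + b^5/30 + b^4/15


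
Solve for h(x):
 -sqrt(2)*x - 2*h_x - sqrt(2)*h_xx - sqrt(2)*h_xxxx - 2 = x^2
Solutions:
 h(x) = C1 + C2*exp(2^(1/6)*3^(1/3)*x*(-2*3^(1/3)/(9 + sqrt(87))^(1/3) + 2^(2/3)*(9 + sqrt(87))^(1/3))/12)*sin(6^(1/6)*x*(6/(9 + sqrt(87))^(1/3) + 6^(2/3)*(9 + sqrt(87))^(1/3))/12) + C3*exp(2^(1/6)*3^(1/3)*x*(-2*3^(1/3)/(9 + sqrt(87))^(1/3) + 2^(2/3)*(9 + sqrt(87))^(1/3))/12)*cos(6^(1/6)*x*(6/(9 + sqrt(87))^(1/3) + 6^(2/3)*(9 + sqrt(87))^(1/3))/12) + C4*exp(-2^(1/6)*3^(1/3)*x*(-2*3^(1/3)/(9 + sqrt(87))^(1/3) + 2^(2/3)*(9 + sqrt(87))^(1/3))/6) - x^3/6 - x


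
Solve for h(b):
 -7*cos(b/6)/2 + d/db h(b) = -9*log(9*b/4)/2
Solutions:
 h(b) = C1 - 9*b*log(b)/2 - 9*b*log(3) + 9*b/2 + 9*b*log(2) + 21*sin(b/6)


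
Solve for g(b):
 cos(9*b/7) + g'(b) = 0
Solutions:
 g(b) = C1 - 7*sin(9*b/7)/9


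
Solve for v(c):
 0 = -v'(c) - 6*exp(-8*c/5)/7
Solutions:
 v(c) = C1 + 15*exp(-8*c/5)/28


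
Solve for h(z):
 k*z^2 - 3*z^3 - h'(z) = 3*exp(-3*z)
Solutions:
 h(z) = C1 + k*z^3/3 - 3*z^4/4 + exp(-3*z)


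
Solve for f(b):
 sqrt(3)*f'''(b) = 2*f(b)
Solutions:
 f(b) = C3*exp(2^(1/3)*3^(5/6)*b/3) + (C1*sin(6^(1/3)*b/2) + C2*cos(6^(1/3)*b/2))*exp(-2^(1/3)*3^(5/6)*b/6)


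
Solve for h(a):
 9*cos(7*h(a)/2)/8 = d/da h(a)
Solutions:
 -9*a/8 - log(sin(7*h(a)/2) - 1)/7 + log(sin(7*h(a)/2) + 1)/7 = C1


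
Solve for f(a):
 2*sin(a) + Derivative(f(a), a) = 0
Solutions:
 f(a) = C1 + 2*cos(a)


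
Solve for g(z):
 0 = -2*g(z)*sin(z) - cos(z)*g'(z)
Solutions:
 g(z) = C1*cos(z)^2


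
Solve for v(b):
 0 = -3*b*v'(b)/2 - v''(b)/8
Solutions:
 v(b) = C1 + C2*erf(sqrt(6)*b)


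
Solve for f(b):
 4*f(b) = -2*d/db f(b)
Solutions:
 f(b) = C1*exp(-2*b)


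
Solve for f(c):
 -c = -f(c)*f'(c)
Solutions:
 f(c) = -sqrt(C1 + c^2)
 f(c) = sqrt(C1 + c^2)


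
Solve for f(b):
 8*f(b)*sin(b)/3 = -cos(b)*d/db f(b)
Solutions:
 f(b) = C1*cos(b)^(8/3)


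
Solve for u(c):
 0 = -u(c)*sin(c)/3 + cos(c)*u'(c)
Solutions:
 u(c) = C1/cos(c)^(1/3)


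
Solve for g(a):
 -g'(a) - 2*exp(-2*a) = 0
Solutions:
 g(a) = C1 + exp(-2*a)


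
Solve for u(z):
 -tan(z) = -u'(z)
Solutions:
 u(z) = C1 - log(cos(z))


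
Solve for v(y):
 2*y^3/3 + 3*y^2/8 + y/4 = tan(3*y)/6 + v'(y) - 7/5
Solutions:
 v(y) = C1 + y^4/6 + y^3/8 + y^2/8 + 7*y/5 + log(cos(3*y))/18


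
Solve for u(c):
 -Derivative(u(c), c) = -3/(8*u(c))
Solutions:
 u(c) = -sqrt(C1 + 3*c)/2
 u(c) = sqrt(C1 + 3*c)/2


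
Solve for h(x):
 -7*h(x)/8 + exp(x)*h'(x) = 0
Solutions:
 h(x) = C1*exp(-7*exp(-x)/8)


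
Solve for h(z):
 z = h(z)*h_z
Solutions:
 h(z) = -sqrt(C1 + z^2)
 h(z) = sqrt(C1 + z^2)


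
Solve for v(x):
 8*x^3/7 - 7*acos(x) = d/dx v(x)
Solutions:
 v(x) = C1 + 2*x^4/7 - 7*x*acos(x) + 7*sqrt(1 - x^2)


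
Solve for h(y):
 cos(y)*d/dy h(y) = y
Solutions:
 h(y) = C1 + Integral(y/cos(y), y)


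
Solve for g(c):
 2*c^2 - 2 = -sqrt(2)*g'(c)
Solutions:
 g(c) = C1 - sqrt(2)*c^3/3 + sqrt(2)*c


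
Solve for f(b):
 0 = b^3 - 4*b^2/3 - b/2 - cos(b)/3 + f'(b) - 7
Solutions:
 f(b) = C1 - b^4/4 + 4*b^3/9 + b^2/4 + 7*b + sin(b)/3


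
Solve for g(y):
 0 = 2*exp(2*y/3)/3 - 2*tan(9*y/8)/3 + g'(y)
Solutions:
 g(y) = C1 - exp(2*y/3) - 16*log(cos(9*y/8))/27


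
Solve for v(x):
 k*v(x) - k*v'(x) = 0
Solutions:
 v(x) = C1*exp(x)


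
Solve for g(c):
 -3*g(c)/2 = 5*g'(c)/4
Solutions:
 g(c) = C1*exp(-6*c/5)


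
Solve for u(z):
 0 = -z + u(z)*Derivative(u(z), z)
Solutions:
 u(z) = -sqrt(C1 + z^2)
 u(z) = sqrt(C1 + z^2)


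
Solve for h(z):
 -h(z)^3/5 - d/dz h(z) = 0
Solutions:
 h(z) = -sqrt(10)*sqrt(-1/(C1 - z))/2
 h(z) = sqrt(10)*sqrt(-1/(C1 - z))/2


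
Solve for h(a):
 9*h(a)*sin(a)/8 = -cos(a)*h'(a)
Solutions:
 h(a) = C1*cos(a)^(9/8)


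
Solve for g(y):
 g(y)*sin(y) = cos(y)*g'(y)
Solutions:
 g(y) = C1/cos(y)


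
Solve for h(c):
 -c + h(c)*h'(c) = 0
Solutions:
 h(c) = -sqrt(C1 + c^2)
 h(c) = sqrt(C1 + c^2)


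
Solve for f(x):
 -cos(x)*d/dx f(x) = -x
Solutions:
 f(x) = C1 + Integral(x/cos(x), x)


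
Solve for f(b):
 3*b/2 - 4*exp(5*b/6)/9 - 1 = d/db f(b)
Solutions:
 f(b) = C1 + 3*b^2/4 - b - 8*exp(5*b/6)/15


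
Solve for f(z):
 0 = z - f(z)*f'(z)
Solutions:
 f(z) = -sqrt(C1 + z^2)
 f(z) = sqrt(C1 + z^2)


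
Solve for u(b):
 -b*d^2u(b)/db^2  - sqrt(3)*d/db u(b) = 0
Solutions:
 u(b) = C1 + C2*b^(1 - sqrt(3))


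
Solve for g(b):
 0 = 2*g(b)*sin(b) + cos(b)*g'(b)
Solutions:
 g(b) = C1*cos(b)^2


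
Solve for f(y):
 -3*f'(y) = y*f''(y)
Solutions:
 f(y) = C1 + C2/y^2


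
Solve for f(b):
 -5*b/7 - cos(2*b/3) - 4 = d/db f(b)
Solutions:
 f(b) = C1 - 5*b^2/14 - 4*b - 3*sin(2*b/3)/2


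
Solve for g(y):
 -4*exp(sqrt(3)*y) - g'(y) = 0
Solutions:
 g(y) = C1 - 4*sqrt(3)*exp(sqrt(3)*y)/3


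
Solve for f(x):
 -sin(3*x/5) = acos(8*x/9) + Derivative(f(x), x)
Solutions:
 f(x) = C1 - x*acos(8*x/9) + sqrt(81 - 64*x^2)/8 + 5*cos(3*x/5)/3


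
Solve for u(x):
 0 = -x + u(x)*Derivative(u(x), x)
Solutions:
 u(x) = -sqrt(C1 + x^2)
 u(x) = sqrt(C1 + x^2)


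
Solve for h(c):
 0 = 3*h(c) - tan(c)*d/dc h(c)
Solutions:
 h(c) = C1*sin(c)^3


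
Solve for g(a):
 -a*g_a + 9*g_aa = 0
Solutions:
 g(a) = C1 + C2*erfi(sqrt(2)*a/6)


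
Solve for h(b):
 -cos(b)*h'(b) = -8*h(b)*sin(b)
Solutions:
 h(b) = C1/cos(b)^8


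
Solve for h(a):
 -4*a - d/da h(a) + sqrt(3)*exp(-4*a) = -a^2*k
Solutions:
 h(a) = C1 + a^3*k/3 - 2*a^2 - sqrt(3)*exp(-4*a)/4


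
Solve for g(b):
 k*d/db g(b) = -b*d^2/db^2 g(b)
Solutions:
 g(b) = C1 + b^(1 - re(k))*(C2*sin(log(b)*Abs(im(k))) + C3*cos(log(b)*im(k)))


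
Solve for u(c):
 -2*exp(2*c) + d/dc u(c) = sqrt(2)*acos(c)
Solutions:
 u(c) = C1 + sqrt(2)*(c*acos(c) - sqrt(1 - c^2)) + exp(2*c)


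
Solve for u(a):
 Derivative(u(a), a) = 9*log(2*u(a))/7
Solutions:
 -7*Integral(1/(log(_y) + log(2)), (_y, u(a)))/9 = C1 - a


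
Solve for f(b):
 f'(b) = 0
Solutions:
 f(b) = C1


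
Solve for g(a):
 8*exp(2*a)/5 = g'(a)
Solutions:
 g(a) = C1 + 4*exp(2*a)/5


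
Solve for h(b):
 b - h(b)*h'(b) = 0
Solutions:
 h(b) = -sqrt(C1 + b^2)
 h(b) = sqrt(C1 + b^2)


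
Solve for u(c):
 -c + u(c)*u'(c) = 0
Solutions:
 u(c) = -sqrt(C1 + c^2)
 u(c) = sqrt(C1 + c^2)


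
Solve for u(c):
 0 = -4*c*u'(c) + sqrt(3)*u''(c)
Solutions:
 u(c) = C1 + C2*erfi(sqrt(2)*3^(3/4)*c/3)


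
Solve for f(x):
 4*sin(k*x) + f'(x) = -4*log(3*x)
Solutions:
 f(x) = C1 - 4*x*log(x) - 4*x*log(3) + 4*x - 4*Piecewise((-cos(k*x)/k, Ne(k, 0)), (0, True))


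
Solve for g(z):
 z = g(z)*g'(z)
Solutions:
 g(z) = -sqrt(C1 + z^2)
 g(z) = sqrt(C1 + z^2)


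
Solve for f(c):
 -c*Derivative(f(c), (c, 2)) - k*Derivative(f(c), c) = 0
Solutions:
 f(c) = C1 + c^(1 - re(k))*(C2*sin(log(c)*Abs(im(k))) + C3*cos(log(c)*im(k)))


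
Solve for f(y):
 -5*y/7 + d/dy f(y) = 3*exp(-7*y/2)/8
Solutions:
 f(y) = C1 + 5*y^2/14 - 3*exp(-7*y/2)/28


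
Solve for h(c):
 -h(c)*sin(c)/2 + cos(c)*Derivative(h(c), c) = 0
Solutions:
 h(c) = C1/sqrt(cos(c))


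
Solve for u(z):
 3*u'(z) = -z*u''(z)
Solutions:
 u(z) = C1 + C2/z^2


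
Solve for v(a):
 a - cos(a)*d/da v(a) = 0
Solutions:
 v(a) = C1 + Integral(a/cos(a), a)


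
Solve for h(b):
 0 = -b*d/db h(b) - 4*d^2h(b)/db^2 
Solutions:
 h(b) = C1 + C2*erf(sqrt(2)*b/4)


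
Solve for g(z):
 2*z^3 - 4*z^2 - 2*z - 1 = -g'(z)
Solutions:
 g(z) = C1 - z^4/2 + 4*z^3/3 + z^2 + z


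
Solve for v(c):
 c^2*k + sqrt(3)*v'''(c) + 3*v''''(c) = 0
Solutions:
 v(c) = C1 + C2*c + C3*c^2 + C4*exp(-sqrt(3)*c/3) - sqrt(3)*c^5*k/180 + c^4*k/12 - sqrt(3)*c^3*k/3


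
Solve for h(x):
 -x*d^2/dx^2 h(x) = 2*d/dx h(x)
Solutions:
 h(x) = C1 + C2/x


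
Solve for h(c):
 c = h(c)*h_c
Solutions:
 h(c) = -sqrt(C1 + c^2)
 h(c) = sqrt(C1 + c^2)


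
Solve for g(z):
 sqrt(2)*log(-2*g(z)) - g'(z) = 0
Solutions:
 -sqrt(2)*Integral(1/(log(-_y) + log(2)), (_y, g(z)))/2 = C1 - z


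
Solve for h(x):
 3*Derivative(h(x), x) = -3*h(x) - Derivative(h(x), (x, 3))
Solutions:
 h(x) = C1*exp(2^(1/3)*x*(-2/(3 + sqrt(13))^(1/3) + 2^(1/3)*(3 + sqrt(13))^(1/3))/4)*sin(2^(1/3)*sqrt(3)*x*(2/(3 + sqrt(13))^(1/3) + 2^(1/3)*(3 + sqrt(13))^(1/3))/4) + C2*exp(2^(1/3)*x*(-2/(3 + sqrt(13))^(1/3) + 2^(1/3)*(3 + sqrt(13))^(1/3))/4)*cos(2^(1/3)*sqrt(3)*x*(2/(3 + sqrt(13))^(1/3) + 2^(1/3)*(3 + sqrt(13))^(1/3))/4) + C3*exp(2^(1/3)*x*(-2^(1/3)*(3 + sqrt(13))^(1/3)/2 + (3 + sqrt(13))^(-1/3)))


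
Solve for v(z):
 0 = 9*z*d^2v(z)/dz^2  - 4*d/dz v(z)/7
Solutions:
 v(z) = C1 + C2*z^(67/63)


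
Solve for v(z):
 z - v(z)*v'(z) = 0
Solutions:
 v(z) = -sqrt(C1 + z^2)
 v(z) = sqrt(C1 + z^2)


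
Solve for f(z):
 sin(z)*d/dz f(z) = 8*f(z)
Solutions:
 f(z) = C1*(cos(z)^4 - 4*cos(z)^3 + 6*cos(z)^2 - 4*cos(z) + 1)/(cos(z)^4 + 4*cos(z)^3 + 6*cos(z)^2 + 4*cos(z) + 1)


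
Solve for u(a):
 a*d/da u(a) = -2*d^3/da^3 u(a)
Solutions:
 u(a) = C1 + Integral(C2*airyai(-2^(2/3)*a/2) + C3*airybi(-2^(2/3)*a/2), a)


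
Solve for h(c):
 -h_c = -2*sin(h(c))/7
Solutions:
 -2*c/7 + log(cos(h(c)) - 1)/2 - log(cos(h(c)) + 1)/2 = C1


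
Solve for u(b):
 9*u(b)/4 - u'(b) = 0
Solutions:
 u(b) = C1*exp(9*b/4)


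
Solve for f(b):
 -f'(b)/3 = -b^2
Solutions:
 f(b) = C1 + b^3


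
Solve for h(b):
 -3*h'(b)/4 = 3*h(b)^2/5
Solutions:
 h(b) = 5/(C1 + 4*b)


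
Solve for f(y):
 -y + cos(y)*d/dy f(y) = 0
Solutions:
 f(y) = C1 + Integral(y/cos(y), y)


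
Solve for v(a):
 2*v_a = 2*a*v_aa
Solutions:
 v(a) = C1 + C2*a^2


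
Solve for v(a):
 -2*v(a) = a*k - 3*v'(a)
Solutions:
 v(a) = C1*exp(2*a/3) - a*k/2 - 3*k/4


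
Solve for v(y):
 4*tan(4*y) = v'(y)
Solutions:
 v(y) = C1 - log(cos(4*y))


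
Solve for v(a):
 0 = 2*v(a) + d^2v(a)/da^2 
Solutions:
 v(a) = C1*sin(sqrt(2)*a) + C2*cos(sqrt(2)*a)


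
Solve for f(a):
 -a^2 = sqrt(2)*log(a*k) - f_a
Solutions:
 f(a) = C1 + a^3/3 + sqrt(2)*a*log(a*k) - sqrt(2)*a


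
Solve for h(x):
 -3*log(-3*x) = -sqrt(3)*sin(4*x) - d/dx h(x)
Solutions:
 h(x) = C1 + 3*x*log(-x) - 3*x + 3*x*log(3) + sqrt(3)*cos(4*x)/4


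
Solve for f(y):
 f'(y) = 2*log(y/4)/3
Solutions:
 f(y) = C1 + 2*y*log(y)/3 - 4*y*log(2)/3 - 2*y/3


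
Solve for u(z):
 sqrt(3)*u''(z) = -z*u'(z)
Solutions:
 u(z) = C1 + C2*erf(sqrt(2)*3^(3/4)*z/6)


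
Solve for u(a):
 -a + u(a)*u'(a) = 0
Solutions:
 u(a) = -sqrt(C1 + a^2)
 u(a) = sqrt(C1 + a^2)


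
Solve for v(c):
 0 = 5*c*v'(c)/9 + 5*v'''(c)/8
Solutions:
 v(c) = C1 + Integral(C2*airyai(-2*3^(1/3)*c/3) + C3*airybi(-2*3^(1/3)*c/3), c)


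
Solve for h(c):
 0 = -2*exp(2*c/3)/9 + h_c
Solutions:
 h(c) = C1 + exp(2*c/3)/3


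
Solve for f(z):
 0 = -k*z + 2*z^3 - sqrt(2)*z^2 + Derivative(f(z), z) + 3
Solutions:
 f(z) = C1 + k*z^2/2 - z^4/2 + sqrt(2)*z^3/3 - 3*z


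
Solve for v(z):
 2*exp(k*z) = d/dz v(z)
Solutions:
 v(z) = C1 + 2*exp(k*z)/k


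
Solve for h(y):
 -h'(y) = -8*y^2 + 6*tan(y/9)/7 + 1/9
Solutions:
 h(y) = C1 + 8*y^3/3 - y/9 + 54*log(cos(y/9))/7


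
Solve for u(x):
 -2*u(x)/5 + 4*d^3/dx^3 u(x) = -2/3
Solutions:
 u(x) = C3*exp(10^(2/3)*x/10) + (C1*sin(10^(2/3)*sqrt(3)*x/20) + C2*cos(10^(2/3)*sqrt(3)*x/20))*exp(-10^(2/3)*x/20) + 5/3


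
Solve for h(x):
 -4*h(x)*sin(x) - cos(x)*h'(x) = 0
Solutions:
 h(x) = C1*cos(x)^4
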